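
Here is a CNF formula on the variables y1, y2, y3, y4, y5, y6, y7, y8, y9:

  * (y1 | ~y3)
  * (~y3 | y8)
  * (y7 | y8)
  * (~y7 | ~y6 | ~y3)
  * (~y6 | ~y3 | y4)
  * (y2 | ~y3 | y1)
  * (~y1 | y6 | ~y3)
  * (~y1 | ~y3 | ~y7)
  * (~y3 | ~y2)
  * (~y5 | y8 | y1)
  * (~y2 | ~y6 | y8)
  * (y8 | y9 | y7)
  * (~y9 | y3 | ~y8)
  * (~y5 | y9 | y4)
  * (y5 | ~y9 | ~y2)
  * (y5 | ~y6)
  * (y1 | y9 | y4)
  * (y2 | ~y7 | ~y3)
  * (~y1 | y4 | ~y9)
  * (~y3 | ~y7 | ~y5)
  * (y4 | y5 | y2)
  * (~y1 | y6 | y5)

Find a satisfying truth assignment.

y4 occurs only positively in the remaining clauses — set y4 = True.
Try y1 = True.
Branch on y2: take y2 = False.
Try y3 = False.
The remaining clauses are satisfied by y5 = True, y6 = True, y7 = True, y8 = False, y9 = False.

y1=True, y2=False, y3=False, y4=True, y5=True, y6=True, y7=True, y8=False, y9=False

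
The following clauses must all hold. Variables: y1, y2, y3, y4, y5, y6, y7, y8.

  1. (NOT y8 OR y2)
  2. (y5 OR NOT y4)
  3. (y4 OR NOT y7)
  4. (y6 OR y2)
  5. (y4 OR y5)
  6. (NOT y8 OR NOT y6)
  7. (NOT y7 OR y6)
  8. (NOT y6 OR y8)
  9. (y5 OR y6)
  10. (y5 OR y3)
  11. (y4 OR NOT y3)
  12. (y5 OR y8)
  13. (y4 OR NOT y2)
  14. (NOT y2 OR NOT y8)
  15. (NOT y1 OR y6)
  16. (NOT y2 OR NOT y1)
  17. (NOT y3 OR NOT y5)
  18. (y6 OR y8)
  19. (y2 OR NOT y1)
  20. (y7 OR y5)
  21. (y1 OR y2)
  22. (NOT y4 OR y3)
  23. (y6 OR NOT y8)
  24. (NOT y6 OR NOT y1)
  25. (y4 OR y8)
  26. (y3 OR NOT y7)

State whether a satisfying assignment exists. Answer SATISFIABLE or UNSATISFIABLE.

y6 = True:
  propagation gives y8=False; an empty clause results — contradiction.
y6 = False:
  propagation gives y2=True, y7=False, y5=True, y4=True; an empty clause results — contradiction.
Every branch closes, so no satisfying assignment exists.

UNSATISFIABLE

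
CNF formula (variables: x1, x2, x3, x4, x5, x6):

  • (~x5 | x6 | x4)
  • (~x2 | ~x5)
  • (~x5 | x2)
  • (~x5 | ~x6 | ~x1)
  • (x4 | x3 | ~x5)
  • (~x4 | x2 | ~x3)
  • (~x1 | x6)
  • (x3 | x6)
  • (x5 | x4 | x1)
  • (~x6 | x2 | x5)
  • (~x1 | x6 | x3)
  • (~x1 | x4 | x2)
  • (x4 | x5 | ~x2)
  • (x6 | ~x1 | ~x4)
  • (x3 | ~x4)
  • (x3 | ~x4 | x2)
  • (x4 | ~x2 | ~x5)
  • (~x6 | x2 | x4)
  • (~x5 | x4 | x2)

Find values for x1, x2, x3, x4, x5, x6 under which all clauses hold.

x1 = False, x2 = True, x3 = True, x4 = True, x5 = False, x6 = True

Set x1 = False and propagate.
For the remaining variables, x2 = True, x3 = True, x4 = True, x5 = False, x6 = True works.
Every clause has at least one true literal under this assignment.
Check each clause:
  1. (x6 | ~x5 | x4) — ~x5 is true.
  2. (~x5 | ~x2) — ~x5 is true.
  3. (~x5 | x2) — x2 is true.
  4. (~x5 | ~x1 | ~x6) — ~x5 is true.
  5. (x3 | x4 | ~x5) — x3 is true.
  6. (~x4 | ~x3 | x2) — x2 is true.
  7. (~x1 | x6) — ~x1 is true.
  8. (x3 | x6) — x3 is true.
  9. (x1 | x4 | x5) — x4 is true.
  10. (~x6 | x2 | x5) — x2 is true.
  11. (x6 | x3 | ~x1) — x3 is true.
  12. (x2 | x4 | ~x1) — x2 is true.
  13. (x5 | x4 | ~x2) — x4 is true.
  14. (~x4 | ~x1 | x6) — x6 is true.
  15. (~x4 | x3) — x3 is true.
  16. (~x4 | x3 | x2) — x2 is true.
  17. (x4 | ~x5 | ~x2) — ~x5 is true.
  18. (~x6 | x4 | x2) — x2 is true.
  19. (x2 | ~x5 | x4) — x2 is true.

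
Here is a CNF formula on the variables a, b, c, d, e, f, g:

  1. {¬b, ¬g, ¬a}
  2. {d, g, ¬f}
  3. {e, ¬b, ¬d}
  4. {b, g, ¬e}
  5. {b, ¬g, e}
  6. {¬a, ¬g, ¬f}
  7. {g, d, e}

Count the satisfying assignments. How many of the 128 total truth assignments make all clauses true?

44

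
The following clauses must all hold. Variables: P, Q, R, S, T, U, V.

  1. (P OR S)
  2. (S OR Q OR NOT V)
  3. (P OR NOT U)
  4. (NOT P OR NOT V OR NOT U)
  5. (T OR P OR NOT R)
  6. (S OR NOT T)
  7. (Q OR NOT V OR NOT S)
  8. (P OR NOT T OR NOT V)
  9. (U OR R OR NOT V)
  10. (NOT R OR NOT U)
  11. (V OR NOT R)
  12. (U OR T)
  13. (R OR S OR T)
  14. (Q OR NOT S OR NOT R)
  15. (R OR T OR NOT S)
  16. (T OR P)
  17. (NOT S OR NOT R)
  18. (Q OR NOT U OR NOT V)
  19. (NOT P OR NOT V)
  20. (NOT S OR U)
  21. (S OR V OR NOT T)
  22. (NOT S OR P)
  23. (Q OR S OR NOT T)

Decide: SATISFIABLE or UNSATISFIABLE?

SATISFIABLE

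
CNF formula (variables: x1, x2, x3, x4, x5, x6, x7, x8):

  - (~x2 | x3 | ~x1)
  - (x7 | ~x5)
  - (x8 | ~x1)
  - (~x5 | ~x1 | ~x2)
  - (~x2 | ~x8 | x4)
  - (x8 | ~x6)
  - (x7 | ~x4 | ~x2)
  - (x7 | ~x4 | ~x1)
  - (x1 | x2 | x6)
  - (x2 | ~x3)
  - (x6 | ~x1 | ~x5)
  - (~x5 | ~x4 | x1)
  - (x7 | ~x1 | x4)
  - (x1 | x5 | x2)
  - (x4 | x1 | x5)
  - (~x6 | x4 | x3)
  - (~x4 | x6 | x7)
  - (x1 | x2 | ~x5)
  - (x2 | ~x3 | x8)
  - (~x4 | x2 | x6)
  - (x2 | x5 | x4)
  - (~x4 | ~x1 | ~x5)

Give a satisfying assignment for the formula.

x1 = F, x2 = T, x3 = F, x4 = F, x5 = T, x6 = F, x7 = T, x8 = F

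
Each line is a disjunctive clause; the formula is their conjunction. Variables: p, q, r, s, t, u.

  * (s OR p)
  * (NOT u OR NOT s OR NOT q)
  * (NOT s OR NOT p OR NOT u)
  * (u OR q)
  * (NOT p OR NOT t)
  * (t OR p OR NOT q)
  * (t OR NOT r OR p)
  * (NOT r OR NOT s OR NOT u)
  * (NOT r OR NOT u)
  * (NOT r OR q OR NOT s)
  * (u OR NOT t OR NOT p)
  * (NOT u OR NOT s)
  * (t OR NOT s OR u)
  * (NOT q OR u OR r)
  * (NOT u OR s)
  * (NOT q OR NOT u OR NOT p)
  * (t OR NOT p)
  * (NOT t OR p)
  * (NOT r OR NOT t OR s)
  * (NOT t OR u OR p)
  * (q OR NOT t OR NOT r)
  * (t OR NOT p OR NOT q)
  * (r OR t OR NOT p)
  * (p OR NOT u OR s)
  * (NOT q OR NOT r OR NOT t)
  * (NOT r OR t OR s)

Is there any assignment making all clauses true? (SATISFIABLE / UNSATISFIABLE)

UNSATISFIABLE

t = True:
  propagation gives p=False; an empty clause results — contradiction.
t = False:
  propagation gives p=False, s=True, q=False, u=True; an empty clause results — contradiction.
Every branch closes, so no satisfying assignment exists.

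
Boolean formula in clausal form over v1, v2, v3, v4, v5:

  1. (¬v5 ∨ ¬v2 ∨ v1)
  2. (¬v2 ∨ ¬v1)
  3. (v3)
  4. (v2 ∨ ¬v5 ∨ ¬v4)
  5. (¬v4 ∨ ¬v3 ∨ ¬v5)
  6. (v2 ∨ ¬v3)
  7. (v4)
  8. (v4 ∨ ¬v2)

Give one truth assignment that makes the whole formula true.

v1 = F, v2 = T, v3 = T, v4 = T, v5 = F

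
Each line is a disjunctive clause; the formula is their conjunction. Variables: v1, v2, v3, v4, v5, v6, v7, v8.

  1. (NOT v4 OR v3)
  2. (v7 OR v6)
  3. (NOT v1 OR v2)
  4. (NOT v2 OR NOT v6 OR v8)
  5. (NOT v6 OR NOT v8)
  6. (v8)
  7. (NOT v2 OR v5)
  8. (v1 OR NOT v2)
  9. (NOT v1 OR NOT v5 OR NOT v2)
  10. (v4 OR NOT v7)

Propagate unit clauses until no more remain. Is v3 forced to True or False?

True

Unit clause (v8) sets v8 = True.
(NOT v8 OR NOT v6): since v8 = True, the clause reduces to (NOT v6). v6 = False.
From (v6 OR v7) and v6 = False: v7 = True.
In (v4 OR NOT v7), NOT v7 is now false; v4 must hold, so v4 = True.
From (NOT v4 OR v3) and v4 = True: v3 = True.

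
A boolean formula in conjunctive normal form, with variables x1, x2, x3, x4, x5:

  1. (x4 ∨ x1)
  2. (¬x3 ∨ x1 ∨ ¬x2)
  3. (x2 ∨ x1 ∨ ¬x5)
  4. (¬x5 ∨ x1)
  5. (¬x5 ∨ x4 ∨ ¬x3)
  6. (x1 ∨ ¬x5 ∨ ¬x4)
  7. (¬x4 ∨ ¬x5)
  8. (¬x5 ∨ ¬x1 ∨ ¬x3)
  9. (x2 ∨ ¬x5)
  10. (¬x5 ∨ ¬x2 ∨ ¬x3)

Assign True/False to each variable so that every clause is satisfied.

x1 = True, x2 = True, x3 = True, x4 = True, x5 = False

Pure literal: x5 appears only negated; assign x5 = False.
Set x1 = True and propagate.
x2, x3, x4 are now unconstrained; take x2 = True, x3 = True, x4 = True.
Every clause has at least one true literal under this assignment.
Check each clause:
  1. (x4 ∨ x1) — x1 is true.
  2. (¬x3 ∨ ¬x2 ∨ x1) — x1 is true.
  3. (x2 ∨ ¬x5 ∨ x1) — x1 is true.
  4. (¬x5 ∨ x1) — x1 is true.
  5. (¬x5 ∨ ¬x3 ∨ x4) — ¬x5 is true.
  6. (x1 ∨ ¬x5 ∨ ¬x4) — x1 is true.
  7. (¬x5 ∨ ¬x4) — ¬x5 is true.
  8. (¬x1 ∨ ¬x5 ∨ ¬x3) — ¬x5 is true.
  9. (x2 ∨ ¬x5) — x2 is true.
  10. (¬x5 ∨ ¬x3 ∨ ¬x2) — ¬x5 is true.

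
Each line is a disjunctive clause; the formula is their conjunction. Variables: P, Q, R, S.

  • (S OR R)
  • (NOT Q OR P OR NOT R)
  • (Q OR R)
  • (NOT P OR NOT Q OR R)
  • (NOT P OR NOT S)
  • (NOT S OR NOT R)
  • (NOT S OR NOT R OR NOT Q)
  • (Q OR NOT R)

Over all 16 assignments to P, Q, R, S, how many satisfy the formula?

Satisfying assignments:
  P=0 Q=1 R=0 S=1
  P=1 Q=1 R=1 S=0
That's 2 in total.

2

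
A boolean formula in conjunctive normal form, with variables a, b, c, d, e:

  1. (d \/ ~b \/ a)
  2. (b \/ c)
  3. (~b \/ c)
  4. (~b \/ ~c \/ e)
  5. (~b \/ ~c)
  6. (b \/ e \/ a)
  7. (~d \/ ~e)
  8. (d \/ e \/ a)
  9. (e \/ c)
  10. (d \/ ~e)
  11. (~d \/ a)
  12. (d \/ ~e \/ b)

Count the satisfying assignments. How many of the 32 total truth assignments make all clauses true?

2

The models are:
  a=T b=F c=T d=F e=F
  a=T b=F c=T d=T e=F
Count: 2.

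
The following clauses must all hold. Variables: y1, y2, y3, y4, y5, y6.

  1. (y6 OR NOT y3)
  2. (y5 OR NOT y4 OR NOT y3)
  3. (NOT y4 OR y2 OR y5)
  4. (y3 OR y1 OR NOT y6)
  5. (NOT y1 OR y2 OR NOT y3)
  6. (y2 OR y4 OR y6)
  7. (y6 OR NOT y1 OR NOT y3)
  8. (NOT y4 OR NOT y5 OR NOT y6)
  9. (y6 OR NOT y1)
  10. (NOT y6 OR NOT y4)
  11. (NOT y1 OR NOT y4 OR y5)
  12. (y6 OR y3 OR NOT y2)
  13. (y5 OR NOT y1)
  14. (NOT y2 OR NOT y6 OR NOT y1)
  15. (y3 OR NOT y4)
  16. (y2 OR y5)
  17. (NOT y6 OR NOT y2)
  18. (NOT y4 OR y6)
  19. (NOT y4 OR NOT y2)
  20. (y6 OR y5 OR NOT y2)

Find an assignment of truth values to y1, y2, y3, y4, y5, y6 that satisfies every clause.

Try y1 = True.
  then y6 is forced to True.
  then y4 is forced to False.
  then y5 is forced to True.
  then y2 is forced to False.
  then y3 is forced to False.
Check each clause:
  1. (NOT y3 OR y6) — NOT y3 is true.
  2. (NOT y3 OR NOT y4 OR y5) — y5 is true.
  3. (y2 OR y5 OR NOT y4) — NOT y4 is true.
  4. (y1 OR NOT y6 OR y3) — y1 is true.
  5. (NOT y1 OR y2 OR NOT y3) — NOT y3 is true.
  6. (y4 OR y6 OR y2) — y6 is true.
  7. (NOT y1 OR y6 OR NOT y3) — NOT y3 is true.
  8. (NOT y4 OR NOT y6 OR NOT y5) — NOT y4 is true.
  9. (y6 OR NOT y1) — y6 is true.
  10. (NOT y6 OR NOT y4) — NOT y4 is true.
  11. (y5 OR NOT y1 OR NOT y4) — NOT y4 is true.
  12. (y3 OR y6 OR NOT y2) — y6 is true.
  13. (NOT y1 OR y5) — y5 is true.
  14. (NOT y1 OR NOT y2 OR NOT y6) — NOT y2 is true.
  15. (NOT y4 OR y3) — NOT y4 is true.
  16. (y2 OR y5) — y5 is true.
  17. (NOT y6 OR NOT y2) — NOT y2 is true.
  18. (y6 OR NOT y4) — NOT y4 is true.
  19. (NOT y2 OR NOT y4) — NOT y4 is true.
  20. (y5 OR NOT y2 OR y6) — y5 is true.

y1=True  y2=False  y3=False  y4=False  y5=True  y6=True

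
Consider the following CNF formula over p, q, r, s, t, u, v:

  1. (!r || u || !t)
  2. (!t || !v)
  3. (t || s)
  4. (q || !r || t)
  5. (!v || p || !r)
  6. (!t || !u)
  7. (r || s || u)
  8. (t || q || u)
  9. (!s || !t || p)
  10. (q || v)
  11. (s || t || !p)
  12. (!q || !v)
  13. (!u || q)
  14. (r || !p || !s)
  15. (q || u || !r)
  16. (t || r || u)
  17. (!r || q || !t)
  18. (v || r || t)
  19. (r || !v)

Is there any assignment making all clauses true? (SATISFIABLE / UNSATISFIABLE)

SATISFIABLE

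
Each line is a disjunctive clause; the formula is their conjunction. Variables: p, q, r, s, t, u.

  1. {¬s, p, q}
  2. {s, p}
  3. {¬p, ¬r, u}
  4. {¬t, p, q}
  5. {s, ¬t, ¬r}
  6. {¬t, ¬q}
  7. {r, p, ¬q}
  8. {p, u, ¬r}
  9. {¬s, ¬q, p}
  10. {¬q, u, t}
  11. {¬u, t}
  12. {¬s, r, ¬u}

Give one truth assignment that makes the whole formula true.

p=T  q=F  r=T  s=T  t=T  u=T

Check each clause:
  1. {¬s, q, p} — p is true.
  2. {p, s} — p is true.
  3. {¬p, ¬r, u} — u is true.
  4. {¬t, p, q} — p is true.
  5. {s, ¬t, ¬r} — s is true.
  6. {¬t, ¬q} — ¬q is true.
  7. {¬q, r, p} — p is true.
  8. {u, ¬r, p} — p is true.
  9. {¬q, ¬s, p} — p is true.
  10. {t, u, ¬q} — t is true.
  11. {t, ¬u} — t is true.
  12. {¬s, ¬u, r} — r is true.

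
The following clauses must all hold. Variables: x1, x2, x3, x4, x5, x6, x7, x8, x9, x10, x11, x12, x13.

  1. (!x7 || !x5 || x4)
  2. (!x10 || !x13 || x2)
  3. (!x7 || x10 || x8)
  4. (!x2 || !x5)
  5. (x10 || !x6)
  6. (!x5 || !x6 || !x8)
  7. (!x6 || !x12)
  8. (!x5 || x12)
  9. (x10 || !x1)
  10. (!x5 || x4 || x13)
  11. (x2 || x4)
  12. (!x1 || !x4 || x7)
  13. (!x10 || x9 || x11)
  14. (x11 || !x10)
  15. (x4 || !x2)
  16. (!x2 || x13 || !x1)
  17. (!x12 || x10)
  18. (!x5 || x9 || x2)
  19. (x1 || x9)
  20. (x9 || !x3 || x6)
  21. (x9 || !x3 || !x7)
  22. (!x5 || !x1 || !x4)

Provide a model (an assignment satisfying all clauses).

x1=False, x2=False, x3=True, x4=True, x5=False, x6=False, x7=False, x8=False, x9=True, x10=True, x11=True, x12=True, x13=False

Check each clause:
  1. (!x5 || x4 || !x7) — !x7 is true.
  2. (!x13 || x2 || !x10) — !x13 is true.
  3. (x8 || x10 || !x7) — !x7 is true.
  4. (!x2 || !x5) — !x5 is true.
  5. (x10 || !x6) — x10 is true.
  6. (!x8 || !x5 || !x6) — !x8 is true.
  7. (!x12 || !x6) — !x6 is true.
  8. (x12 || !x5) — !x5 is true.
  9. (!x1 || x10) — x10 is true.
  10. (!x5 || x4 || x13) — !x5 is true.
  11. (x2 || x4) — x4 is true.
  12. (!x1 || !x4 || x7) — !x1 is true.
  13. (x9 || x11 || !x10) — x9 is true.
  14. (x11 || !x10) — x11 is true.
  15. (x4 || !x2) — x4 is true.
  16. (!x2 || !x1 || x13) — !x2 is true.
  17. (!x12 || x10) — x10 is true.
  18. (x9 || x2 || !x5) — x9 is true.
  19. (x1 || x9) — x9 is true.
  20. (x9 || x6 || !x3) — x9 is true.
  21. (!x7 || x9 || !x3) — !x7 is true.
  22. (!x1 || !x5 || !x4) — !x5 is true.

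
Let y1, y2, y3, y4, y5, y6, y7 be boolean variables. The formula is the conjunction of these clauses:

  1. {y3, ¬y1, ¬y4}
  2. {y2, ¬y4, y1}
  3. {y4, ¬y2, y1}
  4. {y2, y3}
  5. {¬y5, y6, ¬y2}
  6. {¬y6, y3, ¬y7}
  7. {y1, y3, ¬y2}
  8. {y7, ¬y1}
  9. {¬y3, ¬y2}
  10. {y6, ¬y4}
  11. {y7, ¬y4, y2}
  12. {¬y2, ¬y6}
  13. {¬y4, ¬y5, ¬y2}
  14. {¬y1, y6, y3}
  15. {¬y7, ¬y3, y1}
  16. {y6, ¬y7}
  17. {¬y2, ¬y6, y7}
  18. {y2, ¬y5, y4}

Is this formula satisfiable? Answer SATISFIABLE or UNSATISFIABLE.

SATISFIABLE

Pure literal: y5 appears only negated; assign y5 = False.
Branch on y1: take y1 = True.
  then y7 is forced to True.
  then y6 is forced to True.
  then y3 is forced to True.
  then y2 is forced to False.
y4 is now unconstrained; take y4 = False.
So y1=T  y2=F  y3=T  y4=F  y5=F  y6=T  y7=T is a satisfying assignment.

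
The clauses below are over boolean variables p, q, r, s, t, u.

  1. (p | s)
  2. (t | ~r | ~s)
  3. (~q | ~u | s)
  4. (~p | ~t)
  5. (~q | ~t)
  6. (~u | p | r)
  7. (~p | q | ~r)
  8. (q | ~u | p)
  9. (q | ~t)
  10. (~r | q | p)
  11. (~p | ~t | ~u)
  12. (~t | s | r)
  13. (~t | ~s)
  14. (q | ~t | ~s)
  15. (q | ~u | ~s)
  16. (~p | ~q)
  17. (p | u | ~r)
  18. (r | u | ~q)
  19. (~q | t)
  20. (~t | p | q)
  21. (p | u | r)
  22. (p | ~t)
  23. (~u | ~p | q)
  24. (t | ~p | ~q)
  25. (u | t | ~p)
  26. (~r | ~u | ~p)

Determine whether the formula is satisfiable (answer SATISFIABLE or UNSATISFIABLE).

p = True:
  propagation gives t=False, q=False, r=False, u=False; an empty clause results — contradiction.
p = False:
  propagation gives s=True, t=False, r=False, u=False; an empty clause results — contradiction.
Every branch closes, so no satisfying assignment exists.

UNSATISFIABLE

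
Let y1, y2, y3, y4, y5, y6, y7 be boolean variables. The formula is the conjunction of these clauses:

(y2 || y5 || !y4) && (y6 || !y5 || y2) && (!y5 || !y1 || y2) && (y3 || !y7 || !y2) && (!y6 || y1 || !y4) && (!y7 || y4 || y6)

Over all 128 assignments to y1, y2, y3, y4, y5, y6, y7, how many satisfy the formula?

Case analysis on y2 and y4:
  y2=1, y4=1: y5 free; 9 ways for (y1,y3,y6,y7) × 2^1 = 18.
  y2=1, y4=0: y1, y5 free; 5 ways for (y3,y6,y7) × 2^2 = 20.
  y2=0, y4=1: a clause becomes empty — 0.
  y2=0, y4=0: y3 free; 8 ways for (y1,y5,y6,y7) × 2^1 = 16.
Total: 18 + 20 + 0 + 16 = 54.

54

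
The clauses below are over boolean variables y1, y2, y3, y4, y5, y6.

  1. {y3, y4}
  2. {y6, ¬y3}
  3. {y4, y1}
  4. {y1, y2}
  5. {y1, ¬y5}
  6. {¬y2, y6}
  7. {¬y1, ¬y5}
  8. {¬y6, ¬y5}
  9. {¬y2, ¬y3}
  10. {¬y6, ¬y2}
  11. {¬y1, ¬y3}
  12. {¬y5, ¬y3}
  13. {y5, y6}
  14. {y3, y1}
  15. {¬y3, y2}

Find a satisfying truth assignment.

y1=True, y2=False, y3=False, y4=True, y5=False, y6=True

Pure literal: y4 appears only positively; assign y4 = True.
Try y1 = True.
  then y5 is forced to False.
  then y3 is forced to False.
  then y6 is forced to True.
  then y2 is forced to False.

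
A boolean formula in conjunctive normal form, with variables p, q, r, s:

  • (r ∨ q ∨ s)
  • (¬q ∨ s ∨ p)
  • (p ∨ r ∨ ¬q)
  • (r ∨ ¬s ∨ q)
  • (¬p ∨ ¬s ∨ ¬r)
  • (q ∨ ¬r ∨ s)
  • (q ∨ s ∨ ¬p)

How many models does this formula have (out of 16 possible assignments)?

5

The models are:
  p=0 q=0 r=1 s=1
  p=0 q=1 r=1 s=1
  p=1 q=1 r=0 s=0
  p=1 q=1 r=0 s=1
  p=1 q=1 r=1 s=0
That's 5 in total.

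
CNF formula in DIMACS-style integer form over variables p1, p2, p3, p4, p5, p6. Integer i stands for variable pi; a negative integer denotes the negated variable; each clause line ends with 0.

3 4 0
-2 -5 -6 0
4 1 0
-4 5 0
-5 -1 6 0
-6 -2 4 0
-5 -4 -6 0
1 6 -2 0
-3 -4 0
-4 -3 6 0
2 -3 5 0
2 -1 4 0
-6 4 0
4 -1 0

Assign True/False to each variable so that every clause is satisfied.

Set p1 = False and propagate.
  then p4 is forced to True.
  then p5 is forced to True.
  then p6 is forced to False.
  then p2 is forced to False.
  then p3 is forced to False.
Every clause has at least one true literal under this assignment.
Check each clause:
  1. (p4 \/ p3) — p4 is true.
  2. (~p5 \/ ~p6 \/ ~p2) — ~p6 is true.
  3. (p4 \/ p1) — p4 is true.
  4. (~p4 \/ p5) — p5 is true.
  5. (~p5 \/ ~p1 \/ p6) — ~p1 is true.
  6. (~p2 \/ p4 \/ ~p6) — ~p6 is true.
  7. (~p4 \/ ~p5 \/ ~p6) — ~p6 is true.
  8. (p1 \/ ~p2 \/ p6) — ~p2 is true.
  9. (~p4 \/ ~p3) — ~p3 is true.
  10. (p6 \/ ~p4 \/ ~p3) — ~p3 is true.
  11. (~p3 \/ p5 \/ p2) — p5 is true.
  12. (~p1 \/ p2 \/ p4) — p4 is true.
  13. (~p6 \/ p4) — ~p6 is true.
  14. (p4 \/ ~p1) — p4 is true.

p1=F, p2=F, p3=F, p4=T, p5=T, p6=F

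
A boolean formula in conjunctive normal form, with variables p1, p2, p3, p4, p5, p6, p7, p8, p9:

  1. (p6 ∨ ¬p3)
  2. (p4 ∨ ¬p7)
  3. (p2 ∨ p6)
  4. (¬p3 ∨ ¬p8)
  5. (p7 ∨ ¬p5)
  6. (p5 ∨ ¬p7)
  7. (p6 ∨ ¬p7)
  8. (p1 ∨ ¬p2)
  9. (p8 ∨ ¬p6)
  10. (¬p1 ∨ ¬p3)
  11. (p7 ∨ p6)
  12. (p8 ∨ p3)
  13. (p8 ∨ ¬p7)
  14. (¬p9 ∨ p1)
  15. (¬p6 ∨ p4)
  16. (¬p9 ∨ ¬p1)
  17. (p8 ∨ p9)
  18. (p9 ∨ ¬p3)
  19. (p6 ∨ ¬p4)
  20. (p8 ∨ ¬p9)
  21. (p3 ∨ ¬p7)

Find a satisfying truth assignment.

p1=T, p2=F, p3=F, p4=T, p5=F, p6=T, p7=F, p8=T, p9=F

Check each clause:
  1. (¬p3 ∨ p6) — ¬p3 is true.
  2. (¬p7 ∨ p4) — ¬p7 is true.
  3. (p2 ∨ p6) — p6 is true.
  4. (¬p8 ∨ ¬p3) — ¬p3 is true.
  5. (p7 ∨ ¬p5) — ¬p5 is true.
  6. (¬p7 ∨ p5) — ¬p7 is true.
  7. (¬p7 ∨ p6) — ¬p7 is true.
  8. (p1 ∨ ¬p2) — p1 is true.
  9. (¬p6 ∨ p8) — p8 is true.
  10. (¬p3 ∨ ¬p1) — ¬p3 is true.
  11. (p7 ∨ p6) — p6 is true.
  12. (p3 ∨ p8) — p8 is true.
  13. (¬p7 ∨ p8) — p8 is true.
  14. (p1 ∨ ¬p9) — p1 is true.
  15. (p4 ∨ ¬p6) — p4 is true.
  16. (¬p9 ∨ ¬p1) — ¬p9 is true.
  17. (p9 ∨ p8) — p8 is true.
  18. (¬p3 ∨ p9) — ¬p3 is true.
  19. (p6 ∨ ¬p4) — p6 is true.
  20. (p8 ∨ ¬p9) — p8 is true.
  21. (p3 ∨ ¬p7) — ¬p7 is true.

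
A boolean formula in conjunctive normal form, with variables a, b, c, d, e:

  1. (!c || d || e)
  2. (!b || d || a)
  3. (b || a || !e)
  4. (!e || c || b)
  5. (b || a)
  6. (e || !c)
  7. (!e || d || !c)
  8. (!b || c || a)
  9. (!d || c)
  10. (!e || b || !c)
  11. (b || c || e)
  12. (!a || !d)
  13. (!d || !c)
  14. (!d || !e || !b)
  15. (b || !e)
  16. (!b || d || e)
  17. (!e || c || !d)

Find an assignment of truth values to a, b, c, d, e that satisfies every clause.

a=True  b=True  c=False  d=False  e=True

Check each clause:
  1. (!c || d || e) — !c is true.
  2. (a || d || !b) — a is true.
  3. (b || !e || a) — a is true.
  4. (!e || c || b) — b is true.
  5. (b || a) — a is true.
  6. (!c || e) — !c is true.
  7. (!c || !e || d) — !c is true.
  8. (c || !b || a) — a is true.
  9. (!d || c) — !d is true.
  10. (!e || !c || b) — b is true.
  11. (b || e || c) — b is true.
  12. (!d || !a) — !d is true.
  13. (!c || !d) — !d is true.
  14. (!b || !e || !d) — !d is true.
  15. (!e || b) — b is true.
  16. (d || e || !b) — e is true.
  17. (!e || !d || c) — !d is true.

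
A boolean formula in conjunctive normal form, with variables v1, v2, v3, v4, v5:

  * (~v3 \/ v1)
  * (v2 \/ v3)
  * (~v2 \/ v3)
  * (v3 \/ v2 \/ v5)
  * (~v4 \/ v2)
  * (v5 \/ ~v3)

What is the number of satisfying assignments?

Satisfying assignments:
  v1=1 v2=0 v3=1 v4=0 v5=1
  v1=1 v2=1 v3=1 v4=0 v5=1
  v1=1 v2=1 v3=1 v4=1 v5=1
Count: 3.

3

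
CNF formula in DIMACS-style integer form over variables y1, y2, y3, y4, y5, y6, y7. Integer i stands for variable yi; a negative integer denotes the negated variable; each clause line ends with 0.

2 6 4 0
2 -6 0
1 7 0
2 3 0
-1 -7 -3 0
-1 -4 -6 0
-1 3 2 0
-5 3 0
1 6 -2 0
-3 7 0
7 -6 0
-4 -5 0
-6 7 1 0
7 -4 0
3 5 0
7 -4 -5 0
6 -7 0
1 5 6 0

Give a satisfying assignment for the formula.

y1=False, y2=True, y3=True, y4=False, y5=True, y6=True, y7=True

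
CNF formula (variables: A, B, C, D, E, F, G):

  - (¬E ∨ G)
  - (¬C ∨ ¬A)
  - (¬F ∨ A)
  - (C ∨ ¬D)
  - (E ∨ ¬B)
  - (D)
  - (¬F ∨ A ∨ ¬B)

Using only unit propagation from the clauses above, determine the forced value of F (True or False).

Unit clause (D) sets D = True.
In (¬D ∨ C), ¬D is now false; C must hold, so C = True.
From (¬C ∨ ¬A) and C = True: A = False.
(¬F ∨ A) with A = False leaves only ¬F, so F = False.

False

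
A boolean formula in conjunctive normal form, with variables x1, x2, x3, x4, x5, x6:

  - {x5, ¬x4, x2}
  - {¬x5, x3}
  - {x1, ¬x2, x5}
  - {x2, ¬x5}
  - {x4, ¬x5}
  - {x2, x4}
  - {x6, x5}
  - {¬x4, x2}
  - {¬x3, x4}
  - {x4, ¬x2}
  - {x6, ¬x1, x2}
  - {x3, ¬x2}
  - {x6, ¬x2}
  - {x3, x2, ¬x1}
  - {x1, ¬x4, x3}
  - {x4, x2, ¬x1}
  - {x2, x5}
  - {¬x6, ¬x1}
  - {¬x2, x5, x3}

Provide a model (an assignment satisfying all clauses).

x1 = F, x2 = T, x3 = T, x4 = T, x5 = T, x6 = T

Try x1 = False.
For the remaining variables, x2 = True, x3 = True, x4 = True, x5 = True, x6 = True works.
Check each clause:
  1. {¬x4, x5, x2} — x2 is true.
  2. {x3, ¬x5} — x3 is true.
  3. {x5, x1, ¬x2} — x5 is true.
  4. {x2, ¬x5} — x2 is true.
  5. {¬x5, x4} — x4 is true.
  6. {x2, x4} — x2 is true.
  7. {x5, x6} — x5 is true.
  8. {x2, ¬x4} — x2 is true.
  9. {¬x3, x4} — x4 is true.
  10. {¬x2, x4} — x4 is true.
  11. {x2, ¬x1, x6} — x2 is true.
  12. {¬x2, x3} — x3 is true.
  13. {¬x2, x6} — x6 is true.
  14. {x3, x2, ¬x1} — x2 is true.
  15. {x1, x3, ¬x4} — x3 is true.
  16. {¬x1, x2, x4} — x2 is true.
  17. {x2, x5} — x2 is true.
  18. {¬x6, ¬x1} — ¬x1 is true.
  19. {x5, ¬x2, x3} — x3 is true.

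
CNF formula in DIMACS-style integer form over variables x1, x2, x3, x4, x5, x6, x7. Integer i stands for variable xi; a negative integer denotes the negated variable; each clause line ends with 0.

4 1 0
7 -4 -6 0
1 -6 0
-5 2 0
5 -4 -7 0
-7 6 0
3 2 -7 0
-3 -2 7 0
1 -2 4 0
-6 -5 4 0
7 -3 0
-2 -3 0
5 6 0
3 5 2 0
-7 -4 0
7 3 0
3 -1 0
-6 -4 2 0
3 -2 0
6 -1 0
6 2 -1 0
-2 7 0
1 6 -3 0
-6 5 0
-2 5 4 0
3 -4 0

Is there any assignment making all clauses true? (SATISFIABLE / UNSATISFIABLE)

UNSATISFIABLE

x2 = True:
  propagation gives x3=False; an empty clause results — contradiction.
x2 = False:
  propagation gives x5=False, x6=True; an empty clause results — contradiction.
Every branch closes, so no satisfying assignment exists.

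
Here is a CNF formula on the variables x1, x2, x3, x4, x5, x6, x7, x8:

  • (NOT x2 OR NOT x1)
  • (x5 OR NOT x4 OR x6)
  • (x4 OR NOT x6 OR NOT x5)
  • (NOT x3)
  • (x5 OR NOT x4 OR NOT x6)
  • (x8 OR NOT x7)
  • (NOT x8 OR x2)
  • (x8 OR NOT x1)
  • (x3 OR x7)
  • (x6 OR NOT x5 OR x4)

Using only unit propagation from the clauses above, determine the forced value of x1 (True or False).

False

Unit clause (NOT x3) sets x3 = False.
In (x3 OR x7), x3 is now false; x7 must hold, so x7 = True.
(NOT x7 OR x8) with x7 = True leaves only x8, so x8 = True.
From (NOT x8 OR x2) and x8 = True: x2 = True.
In (NOT x1 OR NOT x2), NOT x2 is now false; NOT x1 must hold, so x1 = False.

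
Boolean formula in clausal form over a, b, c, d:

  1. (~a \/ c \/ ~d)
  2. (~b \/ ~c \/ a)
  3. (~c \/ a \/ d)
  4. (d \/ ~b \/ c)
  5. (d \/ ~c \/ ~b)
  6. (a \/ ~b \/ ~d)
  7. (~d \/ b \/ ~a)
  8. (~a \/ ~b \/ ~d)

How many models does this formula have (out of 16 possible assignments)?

The models are:
  a=0 b=0 c=0 d=0
  a=0 b=0 c=0 d=1
  a=0 b=0 c=1 d=1
  a=1 b=0 c=0 d=0
  a=1 b=0 c=1 d=0
That's 5 in total.

5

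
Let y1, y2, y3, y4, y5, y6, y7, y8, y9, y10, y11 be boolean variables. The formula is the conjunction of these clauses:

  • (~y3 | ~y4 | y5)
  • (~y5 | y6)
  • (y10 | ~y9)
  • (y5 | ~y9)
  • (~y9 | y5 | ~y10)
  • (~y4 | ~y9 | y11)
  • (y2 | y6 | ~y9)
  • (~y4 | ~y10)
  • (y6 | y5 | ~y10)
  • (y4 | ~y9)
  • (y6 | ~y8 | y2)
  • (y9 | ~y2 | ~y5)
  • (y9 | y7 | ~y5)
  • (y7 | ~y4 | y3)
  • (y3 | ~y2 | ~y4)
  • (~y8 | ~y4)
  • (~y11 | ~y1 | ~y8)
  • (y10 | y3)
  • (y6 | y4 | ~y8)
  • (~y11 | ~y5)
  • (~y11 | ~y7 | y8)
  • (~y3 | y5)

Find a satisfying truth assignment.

y1 = F, y2 = F, y3 = F, y4 = F, y5 = T, y6 = T, y7 = T, y8 = F, y9 = F, y10 = T, y11 = F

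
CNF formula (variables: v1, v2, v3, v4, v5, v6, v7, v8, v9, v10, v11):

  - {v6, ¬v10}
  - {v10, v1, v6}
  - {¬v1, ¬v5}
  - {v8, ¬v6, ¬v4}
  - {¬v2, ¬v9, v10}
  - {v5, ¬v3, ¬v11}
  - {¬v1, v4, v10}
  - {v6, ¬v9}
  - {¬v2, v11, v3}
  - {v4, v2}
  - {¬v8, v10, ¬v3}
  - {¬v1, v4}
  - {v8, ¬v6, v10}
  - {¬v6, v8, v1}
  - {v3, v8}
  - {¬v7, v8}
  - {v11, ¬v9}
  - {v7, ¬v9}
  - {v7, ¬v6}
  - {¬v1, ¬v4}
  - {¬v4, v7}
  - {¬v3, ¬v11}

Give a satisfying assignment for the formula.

v1=0, v2=0, v3=0, v4=1, v5=1, v6=1, v7=1, v8=1, v9=1, v10=1, v11=1

Check each clause:
  1. {¬v10, v6} — v6 is true.
  2. {v10, v1, v6} — v10 is true.
  3. {¬v5, ¬v1} — ¬v1 is true.
  4. {¬v6, ¬v4, v8} — v8 is true.
  5. {v10, ¬v2, ¬v9} — v10 is true.
  6. {v5, ¬v3, ¬v11} — v5 is true.
  7. {v4, v10, ¬v1} — v10 is true.
  8. {¬v9, v6} — v6 is true.
  9. {v3, ¬v2, v11} — v11 is true.
  10. {v2, v4} — v4 is true.
  11. {¬v8, v10, ¬v3} — v10 is true.
  12. {v4, ¬v1} — v4 is true.
  13. {¬v6, v8, v10} — v8 is true.
  14. {v1, v8, ¬v6} — v8 is true.
  15. {v8, v3} — v8 is true.
  16. {v8, ¬v7} — v8 is true.
  17. {¬v9, v11} — v11 is true.
  18. {v7, ¬v9} — v7 is true.
  19. {v7, ¬v6} — v7 is true.
  20. {¬v4, ¬v1} — ¬v1 is true.
  21. {v7, ¬v4} — v7 is true.
  22. {¬v11, ¬v3} — ¬v3 is true.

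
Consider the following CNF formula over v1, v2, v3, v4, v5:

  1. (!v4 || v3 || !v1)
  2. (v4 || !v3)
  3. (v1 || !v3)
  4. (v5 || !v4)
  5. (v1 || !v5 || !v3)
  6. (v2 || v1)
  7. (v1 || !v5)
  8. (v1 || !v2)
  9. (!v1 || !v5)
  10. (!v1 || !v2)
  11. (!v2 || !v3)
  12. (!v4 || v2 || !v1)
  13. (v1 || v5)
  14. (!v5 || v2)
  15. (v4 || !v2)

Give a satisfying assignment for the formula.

v1=1  v2=0  v3=0  v4=0  v5=0

Try v1 = True.
  then v5 is forced to False.
  then v4 is forced to False.
  then v3 is forced to False.
  then v2 is forced to False.
Every clause has at least one true literal under this assignment.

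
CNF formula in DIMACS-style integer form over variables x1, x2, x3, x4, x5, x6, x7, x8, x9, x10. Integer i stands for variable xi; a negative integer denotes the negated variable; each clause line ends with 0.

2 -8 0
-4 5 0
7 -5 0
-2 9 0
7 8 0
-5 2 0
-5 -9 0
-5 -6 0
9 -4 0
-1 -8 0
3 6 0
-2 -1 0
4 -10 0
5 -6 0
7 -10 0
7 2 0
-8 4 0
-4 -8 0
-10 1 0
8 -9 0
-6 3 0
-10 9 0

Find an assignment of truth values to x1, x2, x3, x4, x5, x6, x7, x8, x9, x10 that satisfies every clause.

x3 occurs only positively in the remaining clauses — set x3 = True.
x7 occurs only positively in the remaining clauses — set x7 = True.
Set x1 = False and propagate.
  then x10 is forced to False.
Set x2 = False and propagate.
  then x8 is forced to False.
  then x5 is forced to False.
  then x4 is forced to False.
  then x6 is forced to False.
  then x9 is forced to False.
Every clause has at least one true literal under this assignment.

x1 = False, x2 = False, x3 = True, x4 = False, x5 = False, x6 = False, x7 = True, x8 = False, x9 = False, x10 = False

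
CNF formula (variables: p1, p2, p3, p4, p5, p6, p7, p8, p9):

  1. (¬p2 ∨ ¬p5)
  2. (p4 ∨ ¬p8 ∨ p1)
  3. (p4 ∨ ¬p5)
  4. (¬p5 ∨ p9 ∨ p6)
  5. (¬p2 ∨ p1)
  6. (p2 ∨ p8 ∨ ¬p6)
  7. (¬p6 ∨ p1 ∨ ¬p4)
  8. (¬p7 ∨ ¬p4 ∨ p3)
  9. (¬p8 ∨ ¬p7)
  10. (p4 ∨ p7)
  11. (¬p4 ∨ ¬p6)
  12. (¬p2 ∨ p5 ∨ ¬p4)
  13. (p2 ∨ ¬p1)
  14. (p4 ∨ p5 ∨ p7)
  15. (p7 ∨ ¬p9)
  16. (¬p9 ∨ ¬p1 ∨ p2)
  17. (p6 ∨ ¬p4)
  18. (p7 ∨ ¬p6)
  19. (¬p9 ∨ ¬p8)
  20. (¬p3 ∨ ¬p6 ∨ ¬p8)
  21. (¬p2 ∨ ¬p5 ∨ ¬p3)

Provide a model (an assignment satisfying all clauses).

Try p1 = False.
  then p2 is forced to False.
Try p3 = False.
Branch on p4: take p4 = False.
  then p8 is forced to False.
  then p5 is forced to False.
  then p6 is forced to False.
  then p7 is forced to True.
p9 is now unconstrained; take p9 = True.
Check each clause:
  1. (¬p5 ∨ ¬p2) — ¬p5 is true.
  2. (p4 ∨ p1 ∨ ¬p8) — ¬p8 is true.
  3. (¬p5 ∨ p4) — ¬p5 is true.
  4. (p6 ∨ ¬p5 ∨ p9) — p9 is true.
  5. (¬p2 ∨ p1) — ¬p2 is true.
  6. (p8 ∨ ¬p6 ∨ p2) — ¬p6 is true.
  7. (¬p6 ∨ p1 ∨ ¬p4) — ¬p6 is true.
  8. (¬p4 ∨ ¬p7 ∨ p3) — ¬p4 is true.
  9. (¬p7 ∨ ¬p8) — ¬p8 is true.
  10. (p4 ∨ p7) — p7 is true.
  11. (¬p6 ∨ ¬p4) — ¬p6 is true.
  12. (¬p2 ∨ p5 ∨ ¬p4) — ¬p4 is true.
  13. (¬p1 ∨ p2) — ¬p1 is true.
  14. (p4 ∨ p5 ∨ p7) — p7 is true.
  15. (¬p9 ∨ p7) — p7 is true.
  16. (p2 ∨ ¬p9 ∨ ¬p1) — ¬p1 is true.
  17. (¬p4 ∨ p6) — ¬p4 is true.
  18. (¬p6 ∨ p7) — ¬p6 is true.
  19. (¬p8 ∨ ¬p9) — ¬p8 is true.
  20. (¬p3 ∨ ¬p8 ∨ ¬p6) — ¬p8 is true.
  21. (¬p5 ∨ ¬p2 ∨ ¬p3) — ¬p5 is true.

p1 = False, p2 = False, p3 = False, p4 = False, p5 = False, p6 = False, p7 = True, p8 = False, p9 = True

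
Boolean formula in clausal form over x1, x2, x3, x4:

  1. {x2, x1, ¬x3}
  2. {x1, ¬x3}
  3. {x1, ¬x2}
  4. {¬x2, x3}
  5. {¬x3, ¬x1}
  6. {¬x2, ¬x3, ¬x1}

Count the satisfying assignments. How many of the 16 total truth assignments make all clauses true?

The models are:
  x1=F x2=F x3=F x4=F
  x1=F x2=F x3=F x4=T
  x1=T x2=F x3=F x4=F
  x1=T x2=F x3=F x4=T
That's 4 in total.

4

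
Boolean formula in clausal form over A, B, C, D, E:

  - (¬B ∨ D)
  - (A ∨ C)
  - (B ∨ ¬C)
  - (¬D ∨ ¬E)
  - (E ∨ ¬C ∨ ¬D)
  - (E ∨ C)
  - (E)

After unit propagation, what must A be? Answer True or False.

True

(E) stands alone — E = True.
In (¬D ∨ ¬E), ¬E is now false; ¬D must hold, so D = False.
(D ∨ ¬B): since D = False, the clause reduces to (¬B). B = False.
(B ∨ ¬C): since B = False, the clause reduces to (¬C). C = False.
In (C ∨ A), C is now false; A must hold, so A = True.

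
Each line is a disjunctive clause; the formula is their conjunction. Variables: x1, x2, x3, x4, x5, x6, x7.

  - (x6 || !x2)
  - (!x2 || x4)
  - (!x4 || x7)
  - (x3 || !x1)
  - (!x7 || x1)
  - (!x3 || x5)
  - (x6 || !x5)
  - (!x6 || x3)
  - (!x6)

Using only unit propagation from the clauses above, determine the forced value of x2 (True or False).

(!x6) stands alone — x6 = False.
(!x2 || x6) with x6 = False leaves only !x2, so x2 = False.

False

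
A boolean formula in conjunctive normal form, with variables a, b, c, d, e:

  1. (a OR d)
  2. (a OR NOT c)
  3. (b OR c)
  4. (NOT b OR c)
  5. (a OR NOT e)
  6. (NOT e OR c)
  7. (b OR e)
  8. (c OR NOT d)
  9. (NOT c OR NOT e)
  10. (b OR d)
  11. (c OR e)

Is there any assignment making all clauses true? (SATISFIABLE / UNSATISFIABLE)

SATISFIABLE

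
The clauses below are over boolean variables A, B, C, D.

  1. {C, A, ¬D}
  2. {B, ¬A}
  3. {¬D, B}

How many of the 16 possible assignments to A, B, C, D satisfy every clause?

Split on A, then B.
  A=T, B=T: remaining (C,D) ∈ {(F,F); (F,T); (T,F); (T,T)} — 4.
  A=T, B=F: a clause becomes empty — 0.
  A=F, B=T: remaining (C,D) ∈ {(F,F); (T,F); (T,T)} — 3.
  A=F, B=F: remaining (C,D) ∈ {(F,F); (T,F)} — 2.
Total: 4 + 0 + 3 + 2 = 9.

9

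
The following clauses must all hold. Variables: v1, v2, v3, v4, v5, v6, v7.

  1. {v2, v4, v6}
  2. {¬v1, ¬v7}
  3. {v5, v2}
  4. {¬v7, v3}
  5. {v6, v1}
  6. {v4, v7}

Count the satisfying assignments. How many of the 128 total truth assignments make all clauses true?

24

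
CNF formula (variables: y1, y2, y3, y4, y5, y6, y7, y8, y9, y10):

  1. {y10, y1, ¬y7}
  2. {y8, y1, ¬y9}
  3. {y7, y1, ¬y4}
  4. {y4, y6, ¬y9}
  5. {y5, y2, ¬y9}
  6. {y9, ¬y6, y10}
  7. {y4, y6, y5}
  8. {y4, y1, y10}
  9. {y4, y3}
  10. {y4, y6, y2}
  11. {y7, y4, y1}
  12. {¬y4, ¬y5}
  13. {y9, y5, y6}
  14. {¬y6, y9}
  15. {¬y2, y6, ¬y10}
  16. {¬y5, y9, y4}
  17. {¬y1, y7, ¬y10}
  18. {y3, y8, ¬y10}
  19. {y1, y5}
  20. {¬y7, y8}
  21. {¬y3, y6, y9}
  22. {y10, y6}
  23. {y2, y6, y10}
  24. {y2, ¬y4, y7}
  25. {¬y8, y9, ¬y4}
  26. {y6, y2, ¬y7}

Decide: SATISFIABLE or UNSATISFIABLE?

Branch on y1: take y1 = True.
Set y2 = True and propagate.
Branch on y3: take y3 = True.
For the remaining variables, y4 = False, y5 = False, y6 = True, y7 = False, y8 = False, y9 = True, y10 = False works.
So y1 = True, y2 = True, y3 = True, y4 = False, y5 = False, y6 = True, y7 = False, y8 = False, y9 = True, y10 = False is a satisfying assignment.

SATISFIABLE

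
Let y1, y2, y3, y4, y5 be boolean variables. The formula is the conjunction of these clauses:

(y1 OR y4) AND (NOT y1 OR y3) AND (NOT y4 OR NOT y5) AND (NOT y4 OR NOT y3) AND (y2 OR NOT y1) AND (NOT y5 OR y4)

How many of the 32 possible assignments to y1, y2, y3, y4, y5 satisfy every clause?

3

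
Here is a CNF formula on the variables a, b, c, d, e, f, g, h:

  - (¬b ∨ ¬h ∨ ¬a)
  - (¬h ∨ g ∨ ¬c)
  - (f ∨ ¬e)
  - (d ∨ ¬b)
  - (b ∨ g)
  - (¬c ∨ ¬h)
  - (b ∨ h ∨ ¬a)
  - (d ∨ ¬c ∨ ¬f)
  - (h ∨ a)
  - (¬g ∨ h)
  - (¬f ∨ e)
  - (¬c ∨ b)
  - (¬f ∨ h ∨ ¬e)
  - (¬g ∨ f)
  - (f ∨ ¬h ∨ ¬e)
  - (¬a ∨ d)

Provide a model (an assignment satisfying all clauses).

a = False, b = True, c = False, d = True, e = False, f = False, g = False, h = True

c occurs only negated in the remaining clauses — set c = False.
d occurs only positively in the remaining clauses — set d = True.
Try a = False.
  then h is forced to True.
Try b = True.
The remaining clauses are satisfied by e = False, f = False, g = False.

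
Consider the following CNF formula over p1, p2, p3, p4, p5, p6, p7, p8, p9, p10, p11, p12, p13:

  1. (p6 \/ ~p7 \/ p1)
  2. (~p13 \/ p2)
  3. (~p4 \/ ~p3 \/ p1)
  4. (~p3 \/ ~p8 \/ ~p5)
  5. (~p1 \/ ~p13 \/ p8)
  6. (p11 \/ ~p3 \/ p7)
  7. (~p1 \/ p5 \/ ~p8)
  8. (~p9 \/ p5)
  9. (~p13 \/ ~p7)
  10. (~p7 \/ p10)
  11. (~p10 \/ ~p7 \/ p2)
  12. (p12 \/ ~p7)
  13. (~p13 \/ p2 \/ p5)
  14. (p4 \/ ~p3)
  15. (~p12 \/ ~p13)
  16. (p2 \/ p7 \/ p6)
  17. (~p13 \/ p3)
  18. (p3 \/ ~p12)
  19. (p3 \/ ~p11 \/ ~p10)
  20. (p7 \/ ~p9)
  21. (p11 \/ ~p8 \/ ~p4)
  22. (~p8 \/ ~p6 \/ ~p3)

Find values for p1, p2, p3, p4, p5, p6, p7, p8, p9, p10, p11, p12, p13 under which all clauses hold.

p2 occurs only positively in the remaining clauses — set p2 = True.
p9 occurs only negated in the remaining clauses — set p9 = False.
Branch on p1: take p1 = False.
Try p3 = False.
  then p13 is forced to False.
  then p12 is forced to False.
  then p7 is forced to False.
Set p4 = False and propagate.
The remaining clauses are satisfied by p5 = True, p6 = False, p8 = True, p10 = False, p11 = False.

p1=False  p2=True  p3=False  p4=False  p5=True  p6=False  p7=False  p8=True  p9=False  p10=False  p11=False  p12=False  p13=False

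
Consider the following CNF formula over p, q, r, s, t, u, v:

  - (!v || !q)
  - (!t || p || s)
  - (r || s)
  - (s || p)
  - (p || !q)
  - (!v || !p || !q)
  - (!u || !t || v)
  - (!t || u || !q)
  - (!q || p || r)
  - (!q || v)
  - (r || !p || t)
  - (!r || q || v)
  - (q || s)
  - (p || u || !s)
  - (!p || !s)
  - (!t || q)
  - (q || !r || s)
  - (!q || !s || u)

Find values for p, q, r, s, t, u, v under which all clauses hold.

p = F  q = F  r = F  s = T  t = F  u = T  v = T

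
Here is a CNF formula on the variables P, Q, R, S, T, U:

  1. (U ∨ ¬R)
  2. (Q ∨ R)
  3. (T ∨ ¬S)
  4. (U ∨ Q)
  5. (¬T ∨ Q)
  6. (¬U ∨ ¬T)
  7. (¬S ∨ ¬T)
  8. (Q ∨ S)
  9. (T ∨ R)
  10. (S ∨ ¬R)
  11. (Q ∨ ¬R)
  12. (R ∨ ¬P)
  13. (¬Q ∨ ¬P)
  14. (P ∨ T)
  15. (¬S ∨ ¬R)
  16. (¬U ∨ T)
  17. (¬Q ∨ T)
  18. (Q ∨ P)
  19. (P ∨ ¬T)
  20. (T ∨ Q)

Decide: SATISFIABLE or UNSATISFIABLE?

T = True:
  propagation gives Q=True, U=False, R=False, S=False; an empty clause results — contradiction.
T = False:
  propagation gives S=False, Q=True; an empty clause results — contradiction.
Every branch closes, so no satisfying assignment exists.

UNSATISFIABLE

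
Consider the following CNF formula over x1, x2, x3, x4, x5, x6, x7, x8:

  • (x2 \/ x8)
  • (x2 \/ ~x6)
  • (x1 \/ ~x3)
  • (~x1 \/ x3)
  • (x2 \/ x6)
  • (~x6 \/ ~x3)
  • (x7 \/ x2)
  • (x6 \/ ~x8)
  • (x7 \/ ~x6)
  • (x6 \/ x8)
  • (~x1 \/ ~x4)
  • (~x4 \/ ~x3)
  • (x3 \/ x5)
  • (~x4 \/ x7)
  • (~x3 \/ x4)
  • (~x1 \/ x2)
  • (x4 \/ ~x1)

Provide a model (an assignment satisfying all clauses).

x2 occurs only positively in the remaining clauses — set x2 = True.
Pure literal: x5 appears only positively; assign x5 = True.
Branch on x1: take x1 = False.
  then x3 is forced to False.
For the remaining variables, x4 = False, x6 = True, x7 = True, x8 = True works.
Every clause has at least one true literal under this assignment.

x1=0  x2=1  x3=0  x4=0  x5=1  x6=1  x7=1  x8=1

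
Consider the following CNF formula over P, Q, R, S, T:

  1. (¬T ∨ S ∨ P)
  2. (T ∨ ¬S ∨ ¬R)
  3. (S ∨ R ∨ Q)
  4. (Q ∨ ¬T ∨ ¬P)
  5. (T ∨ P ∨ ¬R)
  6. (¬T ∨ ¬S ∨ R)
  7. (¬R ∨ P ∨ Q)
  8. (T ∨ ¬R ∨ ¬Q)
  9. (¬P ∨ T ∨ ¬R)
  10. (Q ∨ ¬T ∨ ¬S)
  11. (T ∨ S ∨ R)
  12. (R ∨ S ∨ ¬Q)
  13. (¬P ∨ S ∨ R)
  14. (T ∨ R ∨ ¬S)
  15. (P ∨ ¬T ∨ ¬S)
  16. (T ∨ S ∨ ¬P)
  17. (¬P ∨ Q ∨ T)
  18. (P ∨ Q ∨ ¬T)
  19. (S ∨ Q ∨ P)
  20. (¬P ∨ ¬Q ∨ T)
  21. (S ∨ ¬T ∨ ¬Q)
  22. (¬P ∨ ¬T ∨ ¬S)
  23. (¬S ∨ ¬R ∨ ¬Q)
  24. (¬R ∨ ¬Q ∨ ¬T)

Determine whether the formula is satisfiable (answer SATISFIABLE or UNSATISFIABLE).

UNSATISFIABLE

T = True:
  S = True:
    propagation gives R=True, Q=True; an empty clause results — contradiction.
  S = False:
    propagation gives P=True, Q=True; an empty clause results — contradiction.
T = False:
  R = True:
    propagation gives S=False, P=True; an empty clause results — contradiction.
  R = False:
    propagation gives S=True; an empty clause results — contradiction.
Every branch closes, so no satisfying assignment exists.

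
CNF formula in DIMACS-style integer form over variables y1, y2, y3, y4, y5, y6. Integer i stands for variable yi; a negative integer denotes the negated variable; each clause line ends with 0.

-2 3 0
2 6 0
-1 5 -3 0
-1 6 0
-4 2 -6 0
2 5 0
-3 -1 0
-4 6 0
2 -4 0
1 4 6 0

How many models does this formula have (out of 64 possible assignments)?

Split on y2, then y6.
  y2=T, y6=T: remaining (y1,y3,y4,y5) ∈ {(F,T,F,F); (F,T,F,T); (F,T,T,F); (F,T,T,T)} — 4.
  y2=T, y6=F: a clause becomes empty — 0.
  y2=F, y6=T: remaining (y1,y3,y4,y5) ∈ {(F,F,F,T); (F,T,F,T); (T,F,F,T)} — 3.
  y2=F, y6=F: a clause becomes empty — 0.
Total: 4 + 0 + 3 + 0 = 7.

7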